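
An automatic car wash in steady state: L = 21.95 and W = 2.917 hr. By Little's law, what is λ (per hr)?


λ = L/W = 21.95/2.917 = 7.5249 /hr

Final: 7.5249 /hr


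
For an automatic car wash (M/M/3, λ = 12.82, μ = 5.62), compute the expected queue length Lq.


a = λ/μ = 2.2811; ρ = a/3 = 0.7604
P₀ = 0.070726
Lq = P₀·a^c·ρ / (c!·(1−ρ)²) = 0.070726·11.87012·0.7604/(6·0.05742)
= 1.85295

Final: 1.85295


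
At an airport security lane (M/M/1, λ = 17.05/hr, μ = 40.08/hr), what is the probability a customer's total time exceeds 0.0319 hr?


W ~ Exponential(μ−λ) for M/M/1.
μ − λ = 40.08 − 17.05 = 23.0300
P(W > t) = e^{−(μ−λ)t} = e^{−0.7347} = 0.479670

Final: 0.479670


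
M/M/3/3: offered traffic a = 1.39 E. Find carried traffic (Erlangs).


B(3,1.39) = 0.117677 (Erlang-B)
Carried load = a(1 − B) = 1.39·(1 − 0.117677) = 1.39·0.882323 = 1.2264 E

Final: 1.2264 Erlangs


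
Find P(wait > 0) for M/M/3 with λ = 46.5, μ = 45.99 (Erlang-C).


a = λ/μ = 1.0111; ρ = a/3 = 0.3370
P₀ = 0.359442 (from M/M/c formula)
C(c,a) = [a^c/(c!(1−ρ))]·P₀ = [1.03364/(6·0.6630)]·0.359442
= 0.25985·0.359442 = 0.093401

Final: 0.093401


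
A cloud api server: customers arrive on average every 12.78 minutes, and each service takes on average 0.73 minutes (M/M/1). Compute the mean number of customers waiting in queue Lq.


λ = 60/12.78 = 4.6948 /hr
μ = 60/0.73 = 82.1918 /hr
ρ = λ/μ = 4.6948/82.1918 = 0.05712
Lq = ρ²/(1−ρ) = 0.003263/0.9429 = 0.003460

Final: 0.003460


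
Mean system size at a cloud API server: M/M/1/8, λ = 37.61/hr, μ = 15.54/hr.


ρ = 37.61/15.54 = 2.4202
L = ρ[1 − (K+1)ρ^K + Kρ^(K+1)] / [(1−ρ)(1−ρ^(K+1))]
Numerator: 2.4202·(1 − 9·1177.114072 + 8·2848.858446) = 29521.286810
Denominator: (-1.4202)·(-2847.858446) = 4044.545425
L = 29521.286810/4044.545425 = 7.2990

Final: 7.2990


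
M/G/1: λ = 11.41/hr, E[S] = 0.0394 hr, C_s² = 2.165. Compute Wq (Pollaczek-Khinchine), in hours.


ρ = λ·E[S] = 11.41·0.0394 = 0.4496
E[S²] = E[S]²(1+C_s²) = 0.0394²·(1+2.165) = 0.004913
Wq = λ·E[S²]/(2(1−ρ)) = 11.41·0.004913/(2·0.5504) = 0.05092 hr

Final: 0.05092 hr


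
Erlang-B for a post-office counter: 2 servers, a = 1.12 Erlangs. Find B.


B(c,a) = (a^c/c!) / Σ_{k=0}^{c} a^k/k!
a^2/2! = 0.627200
Σ terms (k=0..2): 1.00000 + 1.12000 + 0.62720 = 2.747200
B = 0.627200/2.747200 = 0.228305

Final: 0.228305


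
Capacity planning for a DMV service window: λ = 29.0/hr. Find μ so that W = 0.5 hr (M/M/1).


W = 1/(μ−λ) ⇒ μ − λ = 1/W = 1/0.5 = 2.0000
μ = λ + 1/W = 29.0 + 2.0000 = 31.0000 per hr

Final: 31.0000 /hr


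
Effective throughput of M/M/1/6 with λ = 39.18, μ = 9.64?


ρ = 4.0643; P_K = (1−ρ)ρ^6/(1−ρ^7) = 0.753997
λ_eff = λ(1 − P_K) = 39.18·(1 − 0.753997) = 39.18·0.246003 = 9.6384 /hr

Final: 9.6384 /hr


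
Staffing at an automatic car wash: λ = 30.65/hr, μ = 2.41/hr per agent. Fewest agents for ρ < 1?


Stability requires cμ > λ ⇔ c > λ/μ.
λ/μ = 30.65/2.41 = 12.7178
Minimum integer c = ⌊12.7178⌋ + 1 = 13
Check: 13·2.41 = 31.33 > 30.65, while 12·2.41 = 28.92 ≤ 30.65

Final: 13 servers


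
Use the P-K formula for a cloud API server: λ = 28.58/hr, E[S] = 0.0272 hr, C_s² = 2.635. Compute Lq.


ρ = λ·E[S] = 28.58·0.0272 = 0.7774
Lq = ρ²(1+C_s²)/(2(1−ρ)) = 0.6043·(1+2.635)/(2·0.2226)
= 0.6043·3.6350/0.4452 = 4.93361

Final: 4.93361


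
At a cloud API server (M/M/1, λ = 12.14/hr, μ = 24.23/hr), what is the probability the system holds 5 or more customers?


ρ = 12.14/24.23 = 0.5010
P(N ≥ n) = ρ^n = 0.5010^5 = 0.031574

Final: 0.031574


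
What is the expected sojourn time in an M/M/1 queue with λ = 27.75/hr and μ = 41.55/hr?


W = 1/(μ−λ) = 1/(41.55 − 27.75) = 1/13.80 = 0.07246 hr

Final: 0.07246 hr


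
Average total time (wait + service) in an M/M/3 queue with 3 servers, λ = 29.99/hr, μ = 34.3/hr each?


a = 0.8743; ρ = 0.2914; P₀ = 0.414283
Lq = P₀·a^c·ρ/(c!(1−ρ)²) = 0.02679
Wq = Lq/λ = 0.02679/29.99 = 0.0008934 hr
W = Wq + 1/μ = 0.0008934 + 0.02915 = 0.03005 hr

Final: 0.03005 hr


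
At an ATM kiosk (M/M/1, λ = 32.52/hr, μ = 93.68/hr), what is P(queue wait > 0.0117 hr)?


ρ = 32.52/93.68 = 0.3471
P(Wq > t) = ρ·e^{−(μ−λ)t} = 0.3471·e^{−0.7156}
= 0.3471·0.488912 = 0.169721

Final: 0.169721


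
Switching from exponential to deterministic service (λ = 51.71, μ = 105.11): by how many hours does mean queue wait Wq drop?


ρ = 51.71/105.11 = 0.4920
Wq(M/M/1) = ρ/(μ−λ) = 0.4920/53.40 = 0.009213 hr
Wq(M/D/1) = ρ/(2(μ−λ)) = 0.004606 hr
Savings = 0.009213 − 0.004606 = 0.004606 hr

Final: 0.004606 hr


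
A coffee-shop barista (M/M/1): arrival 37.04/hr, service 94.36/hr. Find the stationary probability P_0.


ρ = 37.04/94.36 = 0.3925
P_n = (1−ρ)·ρ^n = (1 − 0.3925)·0.3925^0 = 0.6075·1.000000 = 0.607461

Final: 0.607461


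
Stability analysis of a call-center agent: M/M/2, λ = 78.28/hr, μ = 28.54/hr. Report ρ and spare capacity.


Total capacity cμ = 2·28.54 = 57.08/hr
ρ = λ/(cμ) = 78.28/57.08 = 1.3714
Stable ⇔ ρ < 1: NO
Spare capacity = cμ − λ = 57.08 − 78.28 = -21.20/hr

Final: ρ = 1.3714; unstable; margin = -21.20/hr


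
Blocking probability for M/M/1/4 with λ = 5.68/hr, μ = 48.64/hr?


ρ = λ/μ = 5.68/48.64 = 0.1168
P_K = (1−ρ)ρ^K/(1−ρ^(K+1)) = (0.8832·0.0001860)/(1 − 0.00002172)
= 0.0001642/0.999978 = 0.0001642

Final: 0.0001642


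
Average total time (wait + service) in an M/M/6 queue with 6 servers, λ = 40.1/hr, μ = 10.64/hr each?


a = 3.7688; ρ = 0.6281; P₀ = 0.021627
Lq = P₀·a^c·ρ/(c!(1−ρ)²) = 0.39099
Wq = Lq/λ = 0.39099/40.1 = 0.009750 hr
W = Wq + 1/μ = 0.009750 + 0.09398 = 0.10374 hr

Final: 0.10374 hr


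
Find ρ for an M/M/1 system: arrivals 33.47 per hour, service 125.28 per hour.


ρ = λ/μ = 33.47/125.28 = 0.2672

Final: 0.2672


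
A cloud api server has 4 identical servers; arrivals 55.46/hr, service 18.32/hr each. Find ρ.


ρ = λ/(cμ) = 55.46/(4·18.32) = 55.46/73.28 = 0.7568

Final: 0.7568


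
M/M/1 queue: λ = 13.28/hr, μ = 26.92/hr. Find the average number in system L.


ρ = λ/μ = 13.28/26.92 = 0.4933
L = ρ/(1−ρ) = 0.4933/(1 − 0.4933) = 0.4933/0.5067 = 0.9736

Final: 0.9736


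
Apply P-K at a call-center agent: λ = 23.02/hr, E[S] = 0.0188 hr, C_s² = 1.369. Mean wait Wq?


ρ = λ·E[S] = 23.02·0.0188 = 0.4328
E[S²] = E[S]²(1+C_s²) = 0.0188²·(1+1.369) = 0.0008373
Wq = λ·E[S²]/(2(1−ρ)) = 23.02·0.0008373/(2·0.5672) = 0.01699 hr

Final: 0.01699 hr


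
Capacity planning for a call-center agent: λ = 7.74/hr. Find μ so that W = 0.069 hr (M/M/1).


W = 1/(μ−λ) ⇒ μ − λ = 1/W = 1/0.069 = 14.4928
μ = λ + 1/W = 7.74 + 14.4928 = 22.2328 per hr

Final: 22.2328 /hr


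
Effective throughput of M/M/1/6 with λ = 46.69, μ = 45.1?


ρ = 1.0353; P_K = (1−ρ)ρ^6/(1−ρ^7) = 0.158125
λ_eff = λ(1 − P_K) = 46.69·(1 − 0.158125) = 46.69·0.841875 = 39.3071 /hr

Final: 39.3071 /hr


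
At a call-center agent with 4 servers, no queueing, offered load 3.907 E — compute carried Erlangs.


B(4,3.907) = 0.301627 (Erlang-B)
Carried load = a(1 − B) = 3.907·(1 − 0.301627) = 3.907·0.698373 = 2.7285 E

Final: 2.7285 Erlangs


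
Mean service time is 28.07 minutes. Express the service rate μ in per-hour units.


μ = 1/(service time) in consistent units.
1 hour = 60 min, so μ = 60/28.07 = 2.1375 per hour

Final: 2.1375 /hr


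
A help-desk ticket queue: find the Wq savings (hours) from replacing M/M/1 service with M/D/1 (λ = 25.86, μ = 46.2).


ρ = 25.86/46.2 = 0.5597
Wq(M/M/1) = ρ/(μ−λ) = 0.5597/20.34 = 0.02752 hr
Wq(M/D/1) = ρ/(2(μ−λ)) = 0.01376 hr
Savings = 0.02752 − 0.01376 = 0.01376 hr

Final: 0.01376 hr


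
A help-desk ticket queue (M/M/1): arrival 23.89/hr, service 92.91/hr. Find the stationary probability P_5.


ρ = 23.89/92.91 = 0.2571
P_n = (1−ρ)·ρ^n = (1 − 0.2571)·0.2571^5 = 0.7429·0.001124 = 0.0008350

Final: 0.0008350


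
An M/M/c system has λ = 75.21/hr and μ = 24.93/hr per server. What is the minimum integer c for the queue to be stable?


Stability requires cμ > λ ⇔ c > λ/μ.
λ/μ = 75.21/24.93 = 3.0168
Minimum integer c = ⌊3.0168⌋ + 1 = 4
Check: 4·24.93 = 99.72 > 75.21, while 3·24.93 = 74.79 ≤ 75.21

Final: 4 servers


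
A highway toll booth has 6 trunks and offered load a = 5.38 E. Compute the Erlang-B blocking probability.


B(c,a) = (a^c/c!) / Σ_{k=0}^{c} a^k/k!
a^6/6! = 33.679153
Σ terms (k=0..6): 1.00000 + 5.38000 + 14.47220 + 25.95348 + 34.90743 + 37.56039 + 33.67915 = 152.952654
B = 33.679153/152.952654 = 0.220193

Final: 0.220193


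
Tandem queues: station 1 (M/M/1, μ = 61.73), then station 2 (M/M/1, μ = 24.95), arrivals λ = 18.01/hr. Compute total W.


Each node sees arrival rate λ = 18.01/hr (tandem ⇒ throughput preserved).
W₁ = 1/(μ₁−λ) = 1/(61.73−18.01) = 0.02287 hr
W₂ = 1/(μ₂−λ) = 1/(24.95−18.01) = 0.14409 hr
W_total = W₁ + W₂ = 0.02287 + 0.14409 = 0.16697 hr

Final: 0.16697 hr


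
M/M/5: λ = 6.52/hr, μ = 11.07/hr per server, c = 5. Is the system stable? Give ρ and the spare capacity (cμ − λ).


Total capacity cμ = 5·11.07 = 55.35/hr
ρ = λ/(cμ) = 6.52/55.35 = 0.1178
Stable ⇔ ρ < 1: YES
Spare capacity = cμ − λ = 55.35 − 6.52 = 48.83/hr

Final: ρ = 0.1178; stable; margin = 48.83/hr


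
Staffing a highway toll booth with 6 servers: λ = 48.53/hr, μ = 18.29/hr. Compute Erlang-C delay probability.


a = λ/μ = 2.6534; ρ = a/6 = 0.4422
P₀ = 0.069846 (from M/M/c formula)
C(c,a) = [a^c/(c!(1−ρ))]·P₀ = [348.96311/(720·0.5578)]·0.069846
= 0.86894·0.069846 = 0.060692

Final: 0.060692


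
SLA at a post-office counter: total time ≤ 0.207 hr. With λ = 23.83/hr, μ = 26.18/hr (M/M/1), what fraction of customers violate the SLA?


W ~ Exponential(μ−λ) for M/M/1.
μ − λ = 26.18 − 23.83 = 2.3500
P(W > t) = e^{−(μ−λ)t} = e^{−0.4865} = 0.614805

Final: 0.614805


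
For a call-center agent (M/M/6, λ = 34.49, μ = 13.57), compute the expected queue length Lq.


a = λ/μ = 2.5416; ρ = a/6 = 0.4236
P₀ = 0.078246
Lq = P₀·a^c·ρ / (c!·(1−ρ)²) = 0.078246·269.57529·0.4236/(720·0.33223)
= 0.03735

Final: 0.03735


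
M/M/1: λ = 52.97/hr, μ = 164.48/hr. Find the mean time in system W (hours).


W = 1/(μ−λ) = 1/(164.48 − 52.97) = 1/111.51 = 0.008968 hr

Final: 0.008968 hr


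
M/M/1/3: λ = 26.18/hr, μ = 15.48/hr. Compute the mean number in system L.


ρ = 26.18/15.48 = 1.6912
L = ρ[1 − (K+1)ρ^K + Kρ^(K+1)] / [(1−ρ)(1−ρ^(K+1))]
Numerator: 1.6912·(1 − 4·4.837222 + 3·8.180781) = 10.474456
Denominator: (-0.6912)·(-7.180781) = 4.963459
L = 10.474456/4.963459 = 2.1103

Final: 2.1103


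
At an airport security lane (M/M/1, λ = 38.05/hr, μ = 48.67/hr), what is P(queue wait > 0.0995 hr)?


ρ = 38.05/48.67 = 0.7818
P(Wq > t) = ρ·e^{−(μ−λ)t} = 0.7818·e^{−1.0567}
= 0.7818·0.347604 = 0.271756

Final: 0.271756


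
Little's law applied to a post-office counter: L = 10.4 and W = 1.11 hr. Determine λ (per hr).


λ = L/W = 10.4/1.11 = 9.3694 /hr

Final: 9.3694 /hr


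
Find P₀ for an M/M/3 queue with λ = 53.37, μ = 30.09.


a = λ/μ = 53.37/30.09 = 1.7737; ρ = a/c = 0.5912
Σ_{k=0}^{2} a^k/k! (terms k=0..2) = 1.00000 + 1.77368 + 1.57297 = 4.34665
Tail: a^3/(3!(1−ρ)) = 5.57988/(6·0.4088) = 2.27505
P₀ = 1/(4.34665 + 2.27505) = 1/6.62170 = 0.151019

Final: 0.151019


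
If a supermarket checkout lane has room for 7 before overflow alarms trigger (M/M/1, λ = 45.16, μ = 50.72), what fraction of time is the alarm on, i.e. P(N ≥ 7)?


ρ = 45.16/50.72 = 0.8904
P(N ≥ n) = ρ^n = 0.8904^7 = 0.443632

Final: 0.443632


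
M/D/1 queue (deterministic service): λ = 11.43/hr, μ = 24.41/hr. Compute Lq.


ρ = 11.43/24.41 = 0.4683
M/D/1: Lq = ρ²/(2(1−ρ)) = 0.2193/(2·0.5317) = 0.20617

Final: 0.20617


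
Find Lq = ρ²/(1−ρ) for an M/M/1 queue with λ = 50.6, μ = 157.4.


ρ = 50.6/157.4 = 0.3215
Lq = ρ²/(1−ρ) = 0.1033/0.6785 = 0.1523

Final: 0.1523


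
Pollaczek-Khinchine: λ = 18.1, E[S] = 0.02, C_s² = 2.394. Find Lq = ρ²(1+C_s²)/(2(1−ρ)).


ρ = λ·E[S] = 18.1·0.02 = 0.3620
Lq = ρ²(1+C_s²)/(2(1−ρ)) = 0.1310·(1+2.394)/(2·0.6380)
= 0.1310·3.3940/1.2760 = 0.34856

Final: 0.34856


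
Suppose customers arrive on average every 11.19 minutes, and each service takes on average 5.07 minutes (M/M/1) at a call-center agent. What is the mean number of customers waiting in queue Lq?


λ = 60/11.19 = 5.3619 /hr
μ = 60/5.07 = 11.8343 /hr
ρ = λ/μ = 5.3619/11.8343 = 0.4531
Lq = ρ²/(1−ρ) = 0.2053/0.5469 = 0.3753

Final: 0.3753


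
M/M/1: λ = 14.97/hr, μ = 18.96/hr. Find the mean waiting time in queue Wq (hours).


ρ = 14.97/18.96 = 0.7896
Wq = ρ/(μ−λ) = 0.7896/(18.96 − 14.97) = 0.7896/3.99 = 0.1979 hr

Final: 0.1979 hr


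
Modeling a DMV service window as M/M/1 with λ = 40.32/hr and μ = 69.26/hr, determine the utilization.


ρ = λ/μ = 40.32/69.26 = 0.5822

Final: 0.5822


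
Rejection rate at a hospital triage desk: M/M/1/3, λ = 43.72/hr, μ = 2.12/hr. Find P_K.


ρ = λ/μ = 43.72/2.12 = 20.6226
P_K = (1−ρ)ρ^K/(1−ρ^(K+1)) = (-19.6226·8770.672145)/(1 − 180874.427453)
= -172103.755307/-180873.427453 = 0.951515

Final: 0.951515


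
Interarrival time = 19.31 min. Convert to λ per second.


λ = 1/(interarrival time) in consistent units.
1 second = 0.0166667 min, so λ = 0.0166667/19.31 = 0.0008631 per second

Final: 0.0008631 /sec


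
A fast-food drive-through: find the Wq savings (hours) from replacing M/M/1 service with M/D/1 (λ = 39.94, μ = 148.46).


ρ = 39.94/148.46 = 0.2690
Wq(M/M/1) = ρ/(μ−λ) = 0.2690/108.52 = 0.002479 hr
Wq(M/D/1) = ρ/(2(μ−λ)) = 0.001240 hr
Savings = 0.002479 − 0.001240 = 0.001240 hr

Final: 0.001240 hr


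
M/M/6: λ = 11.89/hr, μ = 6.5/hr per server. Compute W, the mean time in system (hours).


a = 1.8292; ρ = 0.3049; P₀ = 0.160399
Lq = P₀·a^c·ρ/(c!(1−ρ)²) = 0.005266
Wq = Lq/λ = 0.005266/11.89 = 0.0004429 hr
W = Wq + 1/μ = 0.0004429 + 0.15385 = 0.15429 hr

Final: 0.15429 hr


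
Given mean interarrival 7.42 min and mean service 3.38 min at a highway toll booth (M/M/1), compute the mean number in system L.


λ = 60/7.42 = 8.0863 /hr
μ = 60/3.38 = 17.7515 /hr
ρ = λ/μ = 8.0863/17.7515 = 0.4555
L = ρ/(1−ρ) = 0.4555/0.5445 = 0.8366

Final: 0.8366


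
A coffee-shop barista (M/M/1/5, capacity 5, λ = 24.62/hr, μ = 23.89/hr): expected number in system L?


ρ = 24.62/23.89 = 1.0306
L = ρ[1 − (K+1)ρ^K + Kρ^(K+1)] / [(1−ρ)(1−ρ^(K+1))]
Numerator: 1.0306·(1 − 6·1.162410 + 5·1.197930) = 0.015651
Denominator: (-0.03056)·(-0.197930) = 0.006048
L = 0.015651/0.006048 = 2.5877

Final: 2.5877


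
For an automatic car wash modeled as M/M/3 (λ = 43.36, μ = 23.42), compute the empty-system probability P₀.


a = λ/μ = 43.36/23.42 = 1.8514; ρ = a/c = 0.6171
Σ_{k=0}^{2} a^k/k! (terms k=0..2) = 1.00000 + 1.85141 + 1.71386 = 4.56527
Tail: a^3/(3!(1−ρ)) = 6.34610/(6·0.3829) = 2.76256
P₀ = 1/(4.56527 + 2.76256) = 1/7.32783 = 0.136466

Final: 0.136466


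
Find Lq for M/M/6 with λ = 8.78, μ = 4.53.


a = λ/μ = 1.9382; ρ = a/6 = 0.3230
P₀ = 0.143788
Lq = P₀·a^c·ρ / (c!·(1−ρ)²) = 0.143788·53.01245·0.3230/(720·0.45829)
= 0.007462

Final: 0.007462


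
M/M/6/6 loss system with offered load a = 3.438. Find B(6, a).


B(c,a) = (a^c/c!) / Σ_{k=0}^{c} a^k/k!
a^6/6! = 2.293521
Σ terms (k=0..6): 1.00000 + 3.43800 + 5.90992 + 6.77277 + 5.82120 + 4.00265 + 2.29352 = 29.238065
B = 2.293521/29.238065 = 0.078443

Final: 0.078443


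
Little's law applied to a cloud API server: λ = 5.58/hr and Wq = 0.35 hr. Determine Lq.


Lq = λWq = 5.58·0.35 = 1.9530

Final: 1.9530


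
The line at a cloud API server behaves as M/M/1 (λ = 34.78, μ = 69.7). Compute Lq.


ρ = 34.78/69.7 = 0.4990
Lq = ρ²/(1−ρ) = 0.2490/0.5010 = 0.4970

Final: 0.4970


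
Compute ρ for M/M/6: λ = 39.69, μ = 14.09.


ρ = λ/(cμ) = 39.69/(6·14.09) = 39.69/84.54 = 0.4695

Final: 0.4695


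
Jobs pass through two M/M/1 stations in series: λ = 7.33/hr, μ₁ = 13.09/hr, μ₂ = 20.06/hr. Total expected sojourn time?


Each node sees arrival rate λ = 7.33/hr (tandem ⇒ throughput preserved).
W₁ = 1/(μ₁−λ) = 1/(13.09−7.33) = 0.17361 hr
W₂ = 1/(μ₂−λ) = 1/(20.06−7.33) = 0.07855 hr
W_total = W₁ + W₂ = 0.17361 + 0.07855 = 0.25217 hr

Final: 0.25217 hr


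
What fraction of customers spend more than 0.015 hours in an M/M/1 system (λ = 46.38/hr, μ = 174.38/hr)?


W ~ Exponential(μ−λ) for M/M/1.
μ − λ = 174.38 − 46.38 = 128.0000
P(W > t) = e^{−(μ−λ)t} = e^{−1.9200} = 0.146607

Final: 0.146607


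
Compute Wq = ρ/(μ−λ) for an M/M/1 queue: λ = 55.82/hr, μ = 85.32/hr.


ρ = 55.82/85.32 = 0.6542
Wq = ρ/(μ−λ) = 0.6542/(85.32 − 55.82) = 0.6542/29.50 = 0.02218 hr

Final: 0.02218 hr


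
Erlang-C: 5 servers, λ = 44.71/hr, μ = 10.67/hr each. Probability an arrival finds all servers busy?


a = λ/μ = 4.1903; ρ = a/5 = 0.8381
P₀ = 0.009474 (from M/M/c formula)
C(c,a) = [a^c/(c!(1−ρ))]·P₀ = [1291.81776/(120·0.1619)]·0.009474
= 66.47230·0.009474 = 0.629775

Final: 0.629775


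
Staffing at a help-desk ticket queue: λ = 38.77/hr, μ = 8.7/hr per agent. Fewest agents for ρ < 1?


Stability requires cμ > λ ⇔ c > λ/μ.
λ/μ = 38.77/8.7 = 4.4563
Minimum integer c = ⌊4.4563⌋ + 1 = 5
Check: 5·8.7 = 43.50 > 38.77, while 4·8.7 = 34.80 ≤ 38.77

Final: 5 servers


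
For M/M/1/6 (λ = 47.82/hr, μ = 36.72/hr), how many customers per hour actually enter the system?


ρ = 1.3023; P_K = (1−ρ)ρ^6/(1−ρ^7) = 0.275487
λ_eff = λ(1 − P_K) = 47.82·(1 − 0.275487) = 47.82·0.724513 = 34.6462 /hr

Final: 34.6462 /hr


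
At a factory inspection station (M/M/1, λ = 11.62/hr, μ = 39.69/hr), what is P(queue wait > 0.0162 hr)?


ρ = 11.62/39.69 = 0.2928
P(Wq > t) = ρ·e^{−(μ−λ)t} = 0.2928·e^{−0.4547}
= 0.2928·0.634617 = 0.185796

Final: 0.185796


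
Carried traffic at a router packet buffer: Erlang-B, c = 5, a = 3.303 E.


B(5,3.303) = 0.136510 (Erlang-B)
Carried load = a(1 − B) = 3.303·(1 − 0.136510) = 3.303·0.863490 = 2.8521 E

Final: 2.8521 Erlangs


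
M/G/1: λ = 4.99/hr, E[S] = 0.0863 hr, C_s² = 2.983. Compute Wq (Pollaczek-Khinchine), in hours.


ρ = λ·E[S] = 4.99·0.0863 = 0.4306
E[S²] = E[S]²(1+C_s²) = 0.0863²·(1+2.983) = 0.029664
Wq = λ·E[S²]/(2(1−ρ)) = 4.99·0.029664/(2·0.5694) = 0.12999 hr

Final: 0.12999 hr


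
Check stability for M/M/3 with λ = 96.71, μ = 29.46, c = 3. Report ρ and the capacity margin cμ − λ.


Total capacity cμ = 3·29.46 = 88.38/hr
ρ = λ/(cμ) = 96.71/88.38 = 1.0943
Stable ⇔ ρ < 1: NO
Spare capacity = cμ − λ = 88.38 − 96.71 = -8.33/hr

Final: ρ = 1.0943; unstable; margin = -8.33/hr


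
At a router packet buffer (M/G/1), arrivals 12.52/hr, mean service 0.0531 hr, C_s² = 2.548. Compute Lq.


ρ = λ·E[S] = 12.52·0.0531 = 0.6648
Lq = ρ²(1+C_s²)/(2(1−ρ)) = 0.4420·(1+2.548)/(2·0.3352)
= 0.4420·3.5480/0.6704 = 2.33918

Final: 2.33918


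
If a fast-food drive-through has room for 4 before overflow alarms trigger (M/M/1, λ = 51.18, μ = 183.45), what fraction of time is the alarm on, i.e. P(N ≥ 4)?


ρ = 51.18/183.45 = 0.2790
P(N ≥ n) = ρ^n = 0.2790^4 = 0.006058

Final: 0.006058


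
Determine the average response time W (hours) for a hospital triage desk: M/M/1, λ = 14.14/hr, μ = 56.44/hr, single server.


W = 1/(μ−λ) = 1/(56.44 − 14.14) = 1/42.30 = 0.02364 hr

Final: 0.02364 hr


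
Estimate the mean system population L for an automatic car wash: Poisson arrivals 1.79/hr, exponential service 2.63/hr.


ρ = λ/μ = 1.79/2.63 = 0.6806
L = ρ/(1−ρ) = 0.6806/(1 − 0.6806) = 0.6806/0.3194 = 2.1310

Final: 2.1310


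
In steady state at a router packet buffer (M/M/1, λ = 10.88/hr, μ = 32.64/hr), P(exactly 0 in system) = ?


ρ = 10.88/32.64 = 0.3333
P_n = (1−ρ)·ρ^n = (1 − 0.3333)·0.3333^0 = 0.6667·1.000000 = 0.666667

Final: 0.666667


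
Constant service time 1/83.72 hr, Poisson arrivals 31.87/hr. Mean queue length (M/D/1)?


ρ = 31.87/83.72 = 0.3807
M/D/1: Lq = ρ²/(2(1−ρ)) = 0.1449/(2·0.6193) = 0.11699

Final: 0.11699


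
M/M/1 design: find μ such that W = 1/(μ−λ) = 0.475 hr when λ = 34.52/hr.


W = 1/(μ−λ) ⇒ μ − λ = 1/W = 1/0.475 = 2.1053
μ = λ + 1/W = 34.52 + 2.1053 = 36.6253 per hr

Final: 36.6253 /hr


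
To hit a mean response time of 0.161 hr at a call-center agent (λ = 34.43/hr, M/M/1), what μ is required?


W = 1/(μ−λ) ⇒ μ − λ = 1/W = 1/0.161 = 6.2112
μ = λ + 1/W = 34.43 + 6.2112 = 40.6412 per hr

Final: 40.6412 /hr


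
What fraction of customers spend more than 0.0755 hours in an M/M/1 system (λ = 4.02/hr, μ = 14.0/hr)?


W ~ Exponential(μ−λ) for M/M/1.
μ − λ = 14.0 − 4.02 = 9.9800
P(W > t) = e^{−(μ−λ)t} = e^{−0.7535} = 0.470721

Final: 0.470721


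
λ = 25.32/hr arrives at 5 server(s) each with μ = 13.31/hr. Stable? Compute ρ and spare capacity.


Total capacity cμ = 5·13.31 = 66.55/hr
ρ = λ/(cμ) = 25.32/66.55 = 0.3805
Stable ⇔ ρ < 1: YES
Spare capacity = cμ − λ = 66.55 − 25.32 = 41.23/hr

Final: ρ = 0.3805; stable; margin = 41.23/hr


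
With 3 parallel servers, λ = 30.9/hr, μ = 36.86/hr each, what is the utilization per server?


ρ = λ/(cμ) = 30.9/(3·36.86) = 30.9/110.58 = 0.2794

Final: 0.2794


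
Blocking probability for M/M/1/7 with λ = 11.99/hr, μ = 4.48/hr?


ρ = λ/μ = 11.99/4.48 = 2.6763
P_K = (1−ρ)ρ^K/(1−ρ^(K+1)) = (-1.6763·983.531296)/(1 − 2632.263446)
= -1648.732150/-2631.263446 = 0.626593

Final: 0.626593


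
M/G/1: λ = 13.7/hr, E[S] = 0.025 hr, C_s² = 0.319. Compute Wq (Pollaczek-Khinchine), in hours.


ρ = λ·E[S] = 13.7·0.025 = 0.3425
E[S²] = E[S]²(1+C_s²) = 0.025²·(1+0.319) = 0.0008244
Wq = λ·E[S²]/(2(1−ρ)) = 13.7·0.0008244/(2·0.6575) = 0.008589 hr

Final: 0.008589 hr


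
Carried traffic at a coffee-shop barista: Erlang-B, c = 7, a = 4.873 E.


B(7,4.873) = 0.112607 (Erlang-B)
Carried load = a(1 − B) = 4.873·(1 − 0.112607) = 4.873·0.887393 = 4.3243 E

Final: 4.3243 Erlangs


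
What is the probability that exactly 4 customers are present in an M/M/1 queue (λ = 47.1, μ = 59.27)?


ρ = 47.1/59.27 = 0.7947
P_n = (1−ρ)·ρ^n = (1 − 0.7947)·0.7947^4 = 0.2053·0.398790 = 0.081884

Final: 0.081884


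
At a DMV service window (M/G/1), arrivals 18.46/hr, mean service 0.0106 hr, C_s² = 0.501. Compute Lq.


ρ = λ·E[S] = 18.46·0.0106 = 0.1957
Lq = ρ²(1+C_s²)/(2(1−ρ)) = 0.03829·(1+0.501)/(2·0.8043)
= 0.03829·1.5010/1.6086 = 0.03573

Final: 0.03573


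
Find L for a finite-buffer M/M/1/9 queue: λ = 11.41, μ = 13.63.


ρ = 11.41/13.63 = 0.8371
L = ρ[1 − (K+1)ρ^K + Kρ^(K+1)] / [(1−ρ)(1−ρ^(K+1))]
Numerator: 0.8371·(1 − 10·0.201887 + 9·0.169004) = 0.420379
Denominator: (0.1629)·(0.830996) = 0.135349
L = 0.420379/0.135349 = 3.1059

Final: 3.1059


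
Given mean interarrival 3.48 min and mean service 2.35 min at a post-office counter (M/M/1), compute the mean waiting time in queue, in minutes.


λ = 60/3.48 = 17.2414 /hr
μ = 60/2.35 = 25.5319 /hr
ρ = λ/μ = 17.2414/25.5319 = 0.6753
Wq = ρ/(μ−λ) = 0.6753/(25.5319−17.2414) = 0.08145 hr
In minutes: 0.08145·60 = 4.887 min

Final: 4.887 min


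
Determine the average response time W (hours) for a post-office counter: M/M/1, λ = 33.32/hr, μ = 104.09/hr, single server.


W = 1/(μ−λ) = 1/(104.09 − 33.32) = 1/70.77 = 0.01413 hr

Final: 0.01413 hr


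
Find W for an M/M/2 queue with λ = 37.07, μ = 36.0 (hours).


a = 1.0297; ρ = 0.5149; P₀ = 0.320253
Lq = P₀·a^c·ρ/(c!(1−ρ)²) = 0.37142
Wq = Lq/λ = 0.37142/37.07 = 0.01002 hr
W = Wq + 1/μ = 0.01002 + 0.02778 = 0.03780 hr

Final: 0.03780 hr


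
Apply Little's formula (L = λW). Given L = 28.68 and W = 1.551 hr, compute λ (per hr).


λ = L/W = 28.68/1.551 = 18.4913 /hr

Final: 18.4913 /hr


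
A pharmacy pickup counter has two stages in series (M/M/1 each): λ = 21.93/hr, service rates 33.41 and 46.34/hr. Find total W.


Each node sees arrival rate λ = 21.93/hr (tandem ⇒ throughput preserved).
W₁ = 1/(μ₁−λ) = 1/(33.41−21.93) = 0.08711 hr
W₂ = 1/(μ₂−λ) = 1/(46.34−21.93) = 0.04097 hr
W_total = W₁ + W₂ = 0.08711 + 0.04097 = 0.12807 hr

Final: 0.12807 hr


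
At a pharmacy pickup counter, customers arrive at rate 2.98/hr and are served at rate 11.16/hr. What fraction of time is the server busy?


ρ = λ/μ = 2.98/11.16 = 0.2670

Final: 0.2670


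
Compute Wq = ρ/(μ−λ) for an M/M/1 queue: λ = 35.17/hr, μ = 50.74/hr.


ρ = 35.17/50.74 = 0.6931
Wq = ρ/(μ−λ) = 0.6931/(50.74 − 35.17) = 0.6931/15.57 = 0.04452 hr

Final: 0.04452 hr


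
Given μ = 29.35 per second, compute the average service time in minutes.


Mean service time = 1/μ = 1/29.35 second = 0.03407 second
In minutes: 0.03407 × 0.0166667 = 0.0005679 min

Final: 0.0005679 min


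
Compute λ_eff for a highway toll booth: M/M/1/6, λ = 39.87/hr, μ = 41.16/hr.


ρ = 0.9687; P_K = (1−ρ)ρ^6/(1−ρ^7) = 0.129579
λ_eff = λ(1 − P_K) = 39.87·(1 − 0.129579) = 39.87·0.870421 = 34.7037 /hr

Final: 34.7037 /hr


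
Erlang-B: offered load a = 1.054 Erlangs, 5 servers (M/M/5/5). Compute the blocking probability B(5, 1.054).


B(c,a) = (a^c/c!) / Σ_{k=0}^{c} a^k/k!
a^5/5! = 0.010840
Σ terms (k=0..5): 1.00000 + 1.05400 + 0.55546 + 0.19515 + 0.05142 + 0.01084 = 2.866871
B = 0.010840/2.866871 = 0.003781

Final: 0.003781


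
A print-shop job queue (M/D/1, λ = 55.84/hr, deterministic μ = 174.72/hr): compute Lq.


ρ = 55.84/174.72 = 0.3196
M/D/1: Lq = ρ²/(2(1−ρ)) = 0.1021/(2·0.6804) = 0.07506

Final: 0.07506


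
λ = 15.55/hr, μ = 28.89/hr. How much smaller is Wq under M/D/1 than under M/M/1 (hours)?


ρ = 15.55/28.89 = 0.5382
Wq(M/M/1) = ρ/(μ−λ) = 0.5382/13.34 = 0.04035 hr
Wq(M/D/1) = ρ/(2(μ−λ)) = 0.02017 hr
Savings = 0.04035 − 0.02017 = 0.02017 hr

Final: 0.02017 hr


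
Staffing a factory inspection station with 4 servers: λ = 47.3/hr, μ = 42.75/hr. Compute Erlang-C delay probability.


a = λ/μ = 1.1064; ρ = a/4 = 0.2766
P₀ = 0.329968 (from M/M/c formula)
C(c,a) = [a^c/(c!(1−ρ))]·P₀ = [1.49865/(24·0.7234)]·0.329968
= 0.08632·0.329968 = 0.028483

Final: 0.028483


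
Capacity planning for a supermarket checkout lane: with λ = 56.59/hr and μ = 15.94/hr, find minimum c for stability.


Stability requires cμ > λ ⇔ c > λ/μ.
λ/μ = 56.59/15.94 = 3.5502
Minimum integer c = ⌊3.5502⌋ + 1 = 4
Check: 4·15.94 = 63.76 > 56.59, while 3·15.94 = 47.82 ≤ 56.59

Final: 4 servers


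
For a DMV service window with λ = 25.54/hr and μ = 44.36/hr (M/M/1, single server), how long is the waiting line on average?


ρ = 25.54/44.36 = 0.5757
Lq = ρ²/(1−ρ) = 0.3315/0.4243 = 0.7813

Final: 0.7813


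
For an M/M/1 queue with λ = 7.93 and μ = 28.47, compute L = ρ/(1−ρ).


ρ = λ/μ = 7.93/28.47 = 0.2785
L = ρ/(1−ρ) = 0.2785/(1 − 0.2785) = 0.2785/0.7215 = 0.3861

Final: 0.3861


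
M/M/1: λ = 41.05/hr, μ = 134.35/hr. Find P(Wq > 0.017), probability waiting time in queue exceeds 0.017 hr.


ρ = 41.05/134.35 = 0.3055
P(Wq > t) = ρ·e^{−(μ−λ)t} = 0.3055·e^{−1.5861}
= 0.3055·0.204722 = 0.062552

Final: 0.062552


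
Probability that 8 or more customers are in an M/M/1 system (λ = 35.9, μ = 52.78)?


ρ = 35.9/52.78 = 0.6802
P(N ≥ n) = ρ^n = 0.6802^8 = 0.045814

Final: 0.045814


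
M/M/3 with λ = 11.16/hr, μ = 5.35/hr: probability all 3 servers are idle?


a = λ/μ = 11.16/5.35 = 2.0860; ρ = a/c = 0.6953
Σ_{k=0}^{2} a^k/k! (terms k=0..2) = 1.00000 + 2.08598 + 2.17566 = 5.26164
Tail: a^3/(3!(1−ρ)) = 9.07677/(6·0.3047) = 4.96531
P₀ = 1/(5.26164 + 4.96531) = 1/10.22695 = 0.097781

Final: 0.097781


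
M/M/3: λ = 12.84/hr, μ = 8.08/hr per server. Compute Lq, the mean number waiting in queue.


a = λ/μ = 1.5891; ρ = a/3 = 0.5297
P₀ = 0.189614
Lq = P₀·a^c·ρ / (c!·(1−ρ)²) = 0.189614·4.01292·0.5297/(6·0.22118)
= 0.30372

Final: 0.30372


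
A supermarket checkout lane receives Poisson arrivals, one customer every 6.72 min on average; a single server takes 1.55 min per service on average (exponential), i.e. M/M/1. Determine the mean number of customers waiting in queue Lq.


λ = 60/6.72 = 8.9286 /hr
μ = 60/1.55 = 38.7097 /hr
ρ = λ/μ = 8.9286/38.7097 = 0.2307
Lq = ρ²/(1−ρ) = 0.05320/0.7693 = 0.06915

Final: 0.06915


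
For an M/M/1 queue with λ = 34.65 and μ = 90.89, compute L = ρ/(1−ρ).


ρ = λ/μ = 34.65/90.89 = 0.3812
L = ρ/(1−ρ) = 0.3812/(1 − 0.3812) = 0.3812/0.6188 = 0.6161

Final: 0.6161


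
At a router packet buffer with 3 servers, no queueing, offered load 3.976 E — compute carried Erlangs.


B(3,3.976) = 0.448526 (Erlang-B)
Carried load = a(1 − B) = 3.976·(1 − 0.448526) = 3.976·0.551474 = 2.1927 E

Final: 2.1927 Erlangs


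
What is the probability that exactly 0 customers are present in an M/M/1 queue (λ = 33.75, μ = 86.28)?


ρ = 33.75/86.28 = 0.3912
P_n = (1−ρ)·ρ^n = (1 − 0.3912)·0.3912^0 = 0.6088·1.000000 = 0.608832

Final: 0.608832


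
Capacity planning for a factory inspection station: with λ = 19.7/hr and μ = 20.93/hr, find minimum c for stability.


Stability requires cμ > λ ⇔ c > λ/μ.
λ/μ = 19.7/20.93 = 0.9412
Minimum integer c = ⌊0.9412⌋ + 1 = 1
Check: 1·20.93 = 20.93 > 19.7, while 0·20.93 = 0.00 ≤ 19.7

Final: 1 servers


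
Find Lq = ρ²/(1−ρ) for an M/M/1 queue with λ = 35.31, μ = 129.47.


ρ = 35.31/129.47 = 0.2727
Lq = ρ²/(1−ρ) = 0.07438/0.7273 = 0.1023

Final: 0.1023


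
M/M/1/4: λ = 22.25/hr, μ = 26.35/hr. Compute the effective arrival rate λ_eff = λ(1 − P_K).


ρ = 0.8444; P_K = (1−ρ)ρ^4/(1−ρ^5) = 0.138606
λ_eff = λ(1 − P_K) = 22.25·(1 − 0.138606) = 22.25·0.861394 = 19.1660 /hr

Final: 19.1660 /hr


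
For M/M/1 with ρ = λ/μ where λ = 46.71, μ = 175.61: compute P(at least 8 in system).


ρ = 46.71/175.61 = 0.2660
P(N ≥ n) = ρ^n = 0.2660^8 = 0.00002505

Final: 0.00002505


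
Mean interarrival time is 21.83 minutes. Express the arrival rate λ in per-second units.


λ = 1/(interarrival time) in consistent units.
1 second = 0.0166667 min, so λ = 0.0166667/21.83 = 0.0007635 per second

Final: 0.0007635 /sec


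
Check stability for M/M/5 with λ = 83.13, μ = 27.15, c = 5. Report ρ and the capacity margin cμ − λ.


Total capacity cμ = 5·27.15 = 135.75/hr
ρ = λ/(cμ) = 83.13/135.75 = 0.6124
Stable ⇔ ρ < 1: YES
Spare capacity = cμ − λ = 135.75 − 83.13 = 52.62/hr

Final: ρ = 0.6124; stable; margin = 52.62/hr


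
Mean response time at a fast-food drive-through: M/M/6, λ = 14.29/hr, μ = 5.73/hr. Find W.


a = 2.4939; ρ = 0.4156; P₀ = 0.082127
Lq = P₀·a^c·ρ/(c!(1−ρ)²) = 0.03340
Wq = Lq/λ = 0.03340/14.29 = 0.002338 hr
W = Wq + 1/μ = 0.002338 + 0.17452 = 0.17686 hr

Final: 0.17686 hr


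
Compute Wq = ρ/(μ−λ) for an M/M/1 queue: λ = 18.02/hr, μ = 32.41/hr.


ρ = 18.02/32.41 = 0.5560
Wq = ρ/(μ−λ) = 0.5560/(32.41 − 18.02) = 0.5560/14.39 = 0.03864 hr

Final: 0.03864 hr


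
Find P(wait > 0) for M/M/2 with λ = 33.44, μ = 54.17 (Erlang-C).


a = λ/μ = 0.6173; ρ = a/2 = 0.3087
P₀ = 0.528283 (from M/M/c formula)
C(c,a) = [a^c/(c!(1−ρ))]·P₀ = [0.38108/(2·0.6913)]·0.528283
= 0.27561·0.528283 = 0.145599

Final: 0.145599


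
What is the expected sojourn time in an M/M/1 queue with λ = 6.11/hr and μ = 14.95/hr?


W = 1/(μ−λ) = 1/(14.95 − 6.11) = 1/8.84 = 0.1131 hr

Final: 0.1131 hr


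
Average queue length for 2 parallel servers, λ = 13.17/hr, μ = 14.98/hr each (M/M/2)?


a = λ/μ = 0.8792; ρ = a/2 = 0.4396
P₀ = 0.389288
Lq = P₀·a^c·ρ / (c!·(1−ρ)²) = 0.389288·0.77294·0.4396/(2·0.31406)
= 0.21058

Final: 0.21058


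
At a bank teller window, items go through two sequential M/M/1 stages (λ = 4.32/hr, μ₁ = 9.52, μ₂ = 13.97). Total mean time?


Each node sees arrival rate λ = 4.32/hr (tandem ⇒ throughput preserved).
W₁ = 1/(μ₁−λ) = 1/(9.52−4.32) = 0.19231 hr
W₂ = 1/(μ₂−λ) = 1/(13.97−4.32) = 0.10363 hr
W_total = W₁ + W₂ = 0.19231 + 0.10363 = 0.29593 hr

Final: 0.29593 hr


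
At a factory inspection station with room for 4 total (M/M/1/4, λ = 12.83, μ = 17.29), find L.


ρ = 12.83/17.29 = 0.7420
L = ρ[1 − (K+1)ρ^K + Kρ^(K+1)] / [(1−ρ)(1−ρ^(K+1))]
Numerator: 0.7420·(1 − 5·0.303198 + 4·0.224987) = 0.284916
Denominator: (0.2580)·(0.775013) = 0.199916
L = 0.284916/0.199916 = 1.4252

Final: 1.4252


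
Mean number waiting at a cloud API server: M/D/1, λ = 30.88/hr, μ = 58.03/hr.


ρ = 30.88/58.03 = 0.5321
M/D/1: Lq = ρ²/(2(1−ρ)) = 0.2832/(2·0.4679) = 0.30262

Final: 0.30262


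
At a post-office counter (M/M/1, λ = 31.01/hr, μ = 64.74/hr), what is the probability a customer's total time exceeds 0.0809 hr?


W ~ Exponential(μ−λ) for M/M/1.
μ − λ = 64.74 − 31.01 = 33.7300
P(W > t) = e^{−(μ−λ)t} = e^{−2.7288} = 0.065300

Final: 0.065300


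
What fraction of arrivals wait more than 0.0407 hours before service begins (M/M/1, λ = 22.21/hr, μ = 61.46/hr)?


ρ = 22.21/61.46 = 0.3614
P(Wq > t) = ρ·e^{−(μ−λ)t} = 0.3614·e^{−1.5975}
= 0.3614·0.202407 = 0.073144

Final: 0.073144


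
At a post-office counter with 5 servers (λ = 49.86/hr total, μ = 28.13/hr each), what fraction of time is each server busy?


ρ = λ/(cμ) = 49.86/(5·28.13) = 49.86/140.65 = 0.3545

Final: 0.3545


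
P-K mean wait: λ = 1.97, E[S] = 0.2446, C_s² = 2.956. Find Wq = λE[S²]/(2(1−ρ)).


ρ = λ·E[S] = 1.97·0.2446 = 0.4819
E[S²] = E[S]²(1+C_s²) = 0.2446²·(1+2.956) = 0.236684
Wq = λ·E[S²]/(2(1−ρ)) = 1.97·0.236684/(2·0.5181) = 0.44995 hr

Final: 0.44995 hr


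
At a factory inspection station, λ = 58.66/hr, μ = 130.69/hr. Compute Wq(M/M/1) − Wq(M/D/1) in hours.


ρ = 58.66/130.69 = 0.4488
Wq(M/M/1) = ρ/(μ−λ) = 0.4488/72.03 = 0.006231 hr
Wq(M/D/1) = ρ/(2(μ−λ)) = 0.003116 hr
Savings = 0.006231 − 0.003116 = 0.003116 hr

Final: 0.003116 hr


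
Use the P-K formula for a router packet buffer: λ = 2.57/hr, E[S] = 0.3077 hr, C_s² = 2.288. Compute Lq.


ρ = λ·E[S] = 2.57·0.3077 = 0.7908
Lq = ρ²(1+C_s²)/(2(1−ρ)) = 0.6253·(1+2.288)/(2·0.2092)
= 0.6253·3.2880/0.4184 = 4.91404

Final: 4.91404


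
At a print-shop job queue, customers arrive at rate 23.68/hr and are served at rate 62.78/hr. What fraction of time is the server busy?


ρ = λ/μ = 23.68/62.78 = 0.3772

Final: 0.3772


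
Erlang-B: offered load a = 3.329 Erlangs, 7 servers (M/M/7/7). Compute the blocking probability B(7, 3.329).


B(c,a) = (a^c/c!) / Σ_{k=0}^{c} a^k/k!
a^7/7! = 0.899013
Σ terms (k=0..7): 1.00000 + 3.32900 + 5.54112 + 6.14880 + 5.11734 + 3.40712 + 1.89039 + 0.89901 = 27.332774
B = 0.899013/27.332774 = 0.032891

Final: 0.032891


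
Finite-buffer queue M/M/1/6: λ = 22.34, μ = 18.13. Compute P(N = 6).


ρ = λ/μ = 22.34/18.13 = 1.2322
P_K = (1−ρ)ρ^K/(1−ρ^(K+1)) = (-0.2322·3.500356)/(1 − 4.313180)
= -0.812824/-3.313180 = 0.245330

Final: 0.245330


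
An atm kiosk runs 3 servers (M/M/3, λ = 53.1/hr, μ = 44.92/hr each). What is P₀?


a = λ/μ = 53.1/44.92 = 1.1821; ρ = a/c = 0.3940
Σ_{k=0}^{2} a^k/k! (terms k=0..2) = 1.00000 + 1.18210 + 0.69868 = 2.88078
Tail: a^3/(3!(1−ρ)) = 1.65183/(6·0.6060) = 0.45432
P₀ = 1/(2.88078 + 0.45432) = 1/3.33511 = 0.299841

Final: 0.299841


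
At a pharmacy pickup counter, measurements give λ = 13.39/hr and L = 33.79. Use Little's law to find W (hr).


W = L/λ = 33.79/13.39 = 2.5235 hr

Final: 2.5235 hr


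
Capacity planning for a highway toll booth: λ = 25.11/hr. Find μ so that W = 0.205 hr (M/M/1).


W = 1/(μ−λ) ⇒ μ − λ = 1/W = 1/0.205 = 4.8780
μ = λ + 1/W = 25.11 + 4.8780 = 29.9880 per hr

Final: 29.9880 /hr


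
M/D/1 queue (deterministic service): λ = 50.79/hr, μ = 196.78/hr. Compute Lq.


ρ = 50.79/196.78 = 0.2581
M/D/1: Lq = ρ²/(2(1−ρ)) = 0.06662/(2·0.7419) = 0.04490

Final: 0.04490


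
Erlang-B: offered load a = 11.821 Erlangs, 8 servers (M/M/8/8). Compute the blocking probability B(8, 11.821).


B(c,a) = (a^c/c!) / Σ_{k=0}^{c} a^k/k!
a^8/8! = 9456.125234
Σ terms (k=0..8): 1.00000 + 11.82100 + 69.86802 + 275.30329 + 813.59005 + 1923.48959 + 3789.59508 + 6399.54334 + 9456.12523 = 22740.335606
B = 9456.125234/22740.335606 = 0.415831

Final: 0.415831


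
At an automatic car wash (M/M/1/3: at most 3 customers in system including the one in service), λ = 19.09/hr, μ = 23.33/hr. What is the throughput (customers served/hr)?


ρ = 0.8183; P_K = (1−ρ)ρ^3/(1−ρ^4) = 0.180476
λ_eff = λ(1 − P_K) = 19.09·(1 − 0.180476) = 19.09·0.819524 = 15.6447 /hr

Final: 15.6447 /hr


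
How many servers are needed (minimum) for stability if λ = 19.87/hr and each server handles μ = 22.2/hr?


Stability requires cμ > λ ⇔ c > λ/μ.
λ/μ = 19.87/22.2 = 0.8950
Minimum integer c = ⌊0.8950⌋ + 1 = 1
Check: 1·22.2 = 22.20 > 19.87, while 0·22.2 = 0.00 ≤ 19.87

Final: 1 servers


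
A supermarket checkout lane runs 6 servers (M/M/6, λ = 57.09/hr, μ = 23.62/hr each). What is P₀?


a = λ/μ = 57.09/23.62 = 2.4170; ρ = a/c = 0.4028
Σ_{k=0}^{5} a^k/k! (terms k=0..5) = 1.00000 + 2.41702 + 2.92099 + 2.35336 + 1.42203 + 0.68742 = 10.80082
Tail: a^6/(6!(1−ρ)) = 199.37968/(720·0.5972) = 0.46372
P₀ = 1/(10.80082 + 0.46372) = 1/11.26454 = 0.088774

Final: 0.088774


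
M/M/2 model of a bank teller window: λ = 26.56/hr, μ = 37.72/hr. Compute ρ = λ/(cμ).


ρ = λ/(cμ) = 26.56/(2·37.72) = 26.56/75.44 = 0.3521

Final: 0.3521


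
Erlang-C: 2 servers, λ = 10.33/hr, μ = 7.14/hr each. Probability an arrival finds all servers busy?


a = λ/μ = 1.4468; ρ = a/2 = 0.7234
P₀ = 0.160504 (from M/M/c formula)
C(c,a) = [a^c/(c!(1−ρ))]·P₀ = [2.09317/(2·0.2766)]·0.160504
= 3.78360·0.160504 = 0.607283

Final: 0.607283


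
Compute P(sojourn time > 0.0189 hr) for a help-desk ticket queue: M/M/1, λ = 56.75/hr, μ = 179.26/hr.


W ~ Exponential(μ−λ) for M/M/1.
μ − λ = 179.26 − 56.75 = 122.5100
P(W > t) = e^{−(μ−λ)t} = e^{−2.3154} = 0.098723

Final: 0.098723


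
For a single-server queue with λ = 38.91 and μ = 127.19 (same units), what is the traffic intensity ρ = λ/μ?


ρ = λ/μ = 38.91/127.19 = 0.3059

Final: 0.3059


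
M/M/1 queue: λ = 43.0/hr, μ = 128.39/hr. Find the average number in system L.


ρ = λ/μ = 43.0/128.39 = 0.3349
L = ρ/(1−ρ) = 0.3349/(1 − 0.3349) = 0.3349/0.6651 = 0.5036

Final: 0.5036


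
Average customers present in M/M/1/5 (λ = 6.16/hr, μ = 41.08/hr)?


ρ = 6.16/41.08 = 0.1500
L = ρ[1 − (K+1)ρ^K + Kρ^(K+1)] / [(1−ρ)(1−ρ^(K+1))]
Numerator: 0.1500·(1 − 6·0.00007581 + 5·0.00001137) = 0.149892
Denominator: (0.8500)·(0.999989) = 0.850039
L = 0.149892/0.850039 = 0.1763

Final: 0.1763


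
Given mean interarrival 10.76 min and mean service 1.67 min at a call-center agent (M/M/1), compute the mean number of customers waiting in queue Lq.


λ = 60/10.76 = 5.5762 /hr
μ = 60/1.67 = 35.9281 /hr
ρ = λ/μ = 5.5762/35.9281 = 0.1552
Lq = ρ²/(1−ρ) = 0.02409/0.8448 = 0.02851

Final: 0.02851
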